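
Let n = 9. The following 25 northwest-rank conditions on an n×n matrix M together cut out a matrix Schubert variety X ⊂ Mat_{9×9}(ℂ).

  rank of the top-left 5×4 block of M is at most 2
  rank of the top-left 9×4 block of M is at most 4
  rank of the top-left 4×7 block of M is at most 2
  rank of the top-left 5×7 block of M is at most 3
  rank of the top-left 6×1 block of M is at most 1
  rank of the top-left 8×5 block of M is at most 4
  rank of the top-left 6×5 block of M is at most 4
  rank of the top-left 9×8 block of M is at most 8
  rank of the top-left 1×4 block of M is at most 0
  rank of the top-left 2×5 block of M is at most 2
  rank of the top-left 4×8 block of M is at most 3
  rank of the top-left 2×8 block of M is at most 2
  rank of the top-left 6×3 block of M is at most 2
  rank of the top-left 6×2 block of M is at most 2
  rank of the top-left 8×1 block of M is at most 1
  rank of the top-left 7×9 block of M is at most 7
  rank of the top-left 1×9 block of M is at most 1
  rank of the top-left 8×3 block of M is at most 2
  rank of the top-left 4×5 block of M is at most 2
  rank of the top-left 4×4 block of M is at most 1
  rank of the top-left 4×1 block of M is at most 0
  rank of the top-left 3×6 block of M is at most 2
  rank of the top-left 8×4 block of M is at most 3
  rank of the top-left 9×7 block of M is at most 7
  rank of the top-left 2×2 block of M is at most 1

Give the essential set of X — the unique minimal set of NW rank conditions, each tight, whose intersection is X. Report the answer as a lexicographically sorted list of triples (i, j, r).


The tightest implied rank at each (i,j), from the 25 conditions:

  0 | 0 | 0 | 0 | 1 | 1 | 1 | 1 | 1
  0 | 1 | 1 | 1 | 2 | 2 | 2 | 2 | 2
  0 | 1 | 1 | 1 | 2 | 2 | 2 | 3 | 3
  0 | 1 | 1 | 1 | 2 | 2 | 2 | 3 | 4
  1 | 2 | 2 | 2 | 3 | 3 | 3 | 4 | 5
  1 | 2 | 2 | 3 | 4 | 4 | 4 | 5 | 6
  1 | 2 | 2 | 3 | 4 | 5 | 5 | 6 | 7
  1 | 2 | 2 | 3 | 4 | 5 | 6 | 7 | 8
  1 | 2 | 3 | 4 | 5 | 6 | 7 | 8 | 9

the unique w with this rank table is (5, 2, 8, 9, 1, 4, 6, 7, 3).

D(w) has 18 cells with 5 SE-corners; essential set:

[(1, 4, 0), (4, 1, 0), (4, 4, 1), (4, 7, 2), (8, 3, 2)]


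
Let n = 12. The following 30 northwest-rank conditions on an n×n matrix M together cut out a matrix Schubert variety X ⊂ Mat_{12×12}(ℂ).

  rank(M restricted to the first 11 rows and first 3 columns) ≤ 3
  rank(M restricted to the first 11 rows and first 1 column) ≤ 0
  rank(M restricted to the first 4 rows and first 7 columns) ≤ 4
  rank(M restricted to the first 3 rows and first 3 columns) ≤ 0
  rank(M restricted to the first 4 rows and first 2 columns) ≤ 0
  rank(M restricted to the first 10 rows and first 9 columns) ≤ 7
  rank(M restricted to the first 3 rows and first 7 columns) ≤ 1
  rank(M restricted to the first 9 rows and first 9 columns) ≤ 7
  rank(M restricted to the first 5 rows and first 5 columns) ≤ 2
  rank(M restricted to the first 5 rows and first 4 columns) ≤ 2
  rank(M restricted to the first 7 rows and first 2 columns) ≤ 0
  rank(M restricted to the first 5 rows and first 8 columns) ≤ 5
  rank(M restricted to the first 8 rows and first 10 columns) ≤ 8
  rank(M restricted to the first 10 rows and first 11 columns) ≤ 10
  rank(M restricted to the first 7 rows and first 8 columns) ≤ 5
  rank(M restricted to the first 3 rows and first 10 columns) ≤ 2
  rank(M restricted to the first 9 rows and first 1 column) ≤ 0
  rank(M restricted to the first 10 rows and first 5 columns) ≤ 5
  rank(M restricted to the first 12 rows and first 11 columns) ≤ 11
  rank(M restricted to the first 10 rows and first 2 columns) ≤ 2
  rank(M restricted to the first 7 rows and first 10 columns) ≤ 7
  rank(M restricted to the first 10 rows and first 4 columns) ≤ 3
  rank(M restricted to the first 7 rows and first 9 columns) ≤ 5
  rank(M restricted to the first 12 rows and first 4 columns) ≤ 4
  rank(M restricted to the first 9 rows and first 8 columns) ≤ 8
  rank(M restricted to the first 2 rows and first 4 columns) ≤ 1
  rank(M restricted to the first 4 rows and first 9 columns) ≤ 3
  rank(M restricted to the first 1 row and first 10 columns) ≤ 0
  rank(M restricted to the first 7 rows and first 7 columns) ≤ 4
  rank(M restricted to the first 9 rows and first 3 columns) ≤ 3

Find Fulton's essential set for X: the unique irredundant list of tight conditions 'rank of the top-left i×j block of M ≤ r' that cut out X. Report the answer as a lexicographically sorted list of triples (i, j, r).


Recovering R(i,j) via the rank-extension bound from the 30 conditions:

  R[1]: 0  0  0  0  0  0  0  0  0  0  1  1
  R[2]: 0  0  0  1  1  1  1  1  1  1  2  2
  R[3]: 0  0  0  1  1  1  1  2  2  2  3  3
  R[4]: 0  0  1  2  2  2  2  3  3  3  4  4
  R[5]: 0  0  1  2  2  3  3  4  4  4  5  5
  R[6]: 0  0  1  2  3  4  4  5  5  5  6  6
  R[7]: 0  0  1  2  3  4  4  5  5  6  7  7
  R[8]: 0  1  2  3  4  5  5  6  6  7  8  8
  R[9]: 0  1  2  3  4  5  6  7  7  8  9  9
  R[10]: 0  1  2  3  4  5  6  7  7  8  9  10
  R[11]: 0  1  2  3  4  5  6  7  8  9  10  11
  R[12]: 1  2  3  4  5  6  7  8  9  10  11  12

hence w(1..12) = (11, 4, 8, 3, 6, 5, 10, 2, 7, 12, 9, 1).

ℓ(w)=35; the 9 essential cells (i,j,r):

[(1, 10, 0), (3, 3, 0), (3, 7, 1), (5, 5, 2), (7, 2, 0), (7, 7, 4), (7, 9, 5), (10, 9, 7), (11, 1, 0)]


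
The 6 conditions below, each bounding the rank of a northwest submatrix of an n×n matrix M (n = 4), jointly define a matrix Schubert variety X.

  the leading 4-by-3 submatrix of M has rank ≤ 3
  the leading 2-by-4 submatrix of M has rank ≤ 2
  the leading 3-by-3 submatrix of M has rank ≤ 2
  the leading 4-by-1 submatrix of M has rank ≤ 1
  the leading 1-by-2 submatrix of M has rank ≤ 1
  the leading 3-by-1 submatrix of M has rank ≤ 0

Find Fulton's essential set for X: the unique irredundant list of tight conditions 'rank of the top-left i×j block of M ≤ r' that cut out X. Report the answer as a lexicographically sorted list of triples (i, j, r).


The tightest implied rank at each (i,j), from the 6 conditions:

  R[1]: 0 | 1 | 1 | 1
  R[2]: 0 | 1 | 2 | 2
  R[3]: 0 | 1 | 2 | 3
  R[4]: 1 | 2 | 3 | 4

hence w(1..4) = (2, 3, 4, 1).

Rothe diagram D(w) (3 cells), 1 SE-corner (essential condition):

[(3, 1, 0)]


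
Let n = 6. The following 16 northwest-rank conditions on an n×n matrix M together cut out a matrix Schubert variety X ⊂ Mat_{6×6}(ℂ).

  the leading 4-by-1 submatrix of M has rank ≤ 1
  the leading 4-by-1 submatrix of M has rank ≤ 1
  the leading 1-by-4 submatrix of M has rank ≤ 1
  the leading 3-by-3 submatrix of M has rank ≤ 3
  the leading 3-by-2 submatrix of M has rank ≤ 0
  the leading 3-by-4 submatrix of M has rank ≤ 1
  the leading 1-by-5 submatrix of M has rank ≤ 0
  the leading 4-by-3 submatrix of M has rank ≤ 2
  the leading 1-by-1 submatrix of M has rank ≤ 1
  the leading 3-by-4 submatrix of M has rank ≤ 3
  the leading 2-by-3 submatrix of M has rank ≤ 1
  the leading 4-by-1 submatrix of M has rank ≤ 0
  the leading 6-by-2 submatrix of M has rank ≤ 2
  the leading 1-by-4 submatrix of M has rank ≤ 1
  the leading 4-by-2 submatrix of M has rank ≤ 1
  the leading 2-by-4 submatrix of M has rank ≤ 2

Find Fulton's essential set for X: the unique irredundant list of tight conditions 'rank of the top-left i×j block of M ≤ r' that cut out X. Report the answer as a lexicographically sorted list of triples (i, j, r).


Computing R[i][j] = min implied NW-rank bound (n=6, 16 conditions):

  row 1: 0 | 0 | 0 | 0 | 0 | 1
  row 2: 0 | 0 | 1 | 1 | 1 | 2
  row 3: 0 | 0 | 1 | 1 | 2 | 3
  row 4: 0 | 1 | 2 | 2 | 3 | 4
  row 5: 1 | 2 | 3 | 3 | 4 | 5
  row 6: 1 | 2 | 3 | 4 | 5 | 6

so w = (6, 3, 5, 2, 1, 4).

Rothe diagram D(w) (11 cells), 4 SE-corners (essential conditions):

[(1, 5, 0), (3, 2, 0), (3, 4, 1), (4, 1, 0)]


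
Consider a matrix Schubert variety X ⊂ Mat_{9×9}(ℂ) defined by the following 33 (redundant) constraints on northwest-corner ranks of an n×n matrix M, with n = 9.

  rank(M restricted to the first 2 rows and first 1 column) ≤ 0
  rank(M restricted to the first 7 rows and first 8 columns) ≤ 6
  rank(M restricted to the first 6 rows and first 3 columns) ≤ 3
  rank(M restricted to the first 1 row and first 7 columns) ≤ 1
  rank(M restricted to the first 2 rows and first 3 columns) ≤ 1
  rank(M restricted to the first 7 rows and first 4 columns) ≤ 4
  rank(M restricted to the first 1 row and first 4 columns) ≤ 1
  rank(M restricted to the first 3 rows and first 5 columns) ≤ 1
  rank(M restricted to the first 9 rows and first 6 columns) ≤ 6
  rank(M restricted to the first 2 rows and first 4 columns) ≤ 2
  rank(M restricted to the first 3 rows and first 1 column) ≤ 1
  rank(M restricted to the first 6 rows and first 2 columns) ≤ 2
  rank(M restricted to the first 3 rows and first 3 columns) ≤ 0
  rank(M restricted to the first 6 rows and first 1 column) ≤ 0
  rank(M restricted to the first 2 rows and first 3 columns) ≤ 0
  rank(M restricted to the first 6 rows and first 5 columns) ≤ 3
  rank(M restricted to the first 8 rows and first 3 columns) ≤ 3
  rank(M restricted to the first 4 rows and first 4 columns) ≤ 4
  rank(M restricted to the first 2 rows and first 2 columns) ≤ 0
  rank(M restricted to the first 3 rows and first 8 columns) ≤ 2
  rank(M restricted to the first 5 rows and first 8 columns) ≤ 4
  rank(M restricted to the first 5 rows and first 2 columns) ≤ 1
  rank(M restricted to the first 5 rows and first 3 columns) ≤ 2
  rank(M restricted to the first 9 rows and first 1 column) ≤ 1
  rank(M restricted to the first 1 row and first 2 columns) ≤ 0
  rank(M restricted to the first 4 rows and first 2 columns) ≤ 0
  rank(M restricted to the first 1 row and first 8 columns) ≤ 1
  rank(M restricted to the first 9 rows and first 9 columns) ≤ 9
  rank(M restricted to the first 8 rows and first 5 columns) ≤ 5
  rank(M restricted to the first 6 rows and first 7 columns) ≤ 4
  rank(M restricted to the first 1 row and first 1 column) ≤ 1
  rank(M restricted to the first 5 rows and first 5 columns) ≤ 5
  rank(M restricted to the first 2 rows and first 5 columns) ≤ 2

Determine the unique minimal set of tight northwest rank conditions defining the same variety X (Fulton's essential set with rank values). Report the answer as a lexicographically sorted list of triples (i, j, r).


The tightest implied rank at each (i,j), from the 33 conditions:

  0  0  0  1  1  1  1  1  1
  0  0  0  1  1  2  2  2  2
  0  0  0  1  1  2  2  2  3
  0  0  1  2  2  3  3  3  4
  0  1  2  3  3  4  4  4  5
  0  1  2  3  3  4  4  5  6
  1  2  3  4  4  5  5  6  7
  1  2  3  4  5  6  6  7  8
  1  2  3  4  5  6  7  8  9

hence w(1..9) = (4, 6, 9, 3, 2, 8, 1, 5, 7).

D(w) has 19 cells with 7 SE-corners; essential set:

[(3, 3, 0), (3, 5, 1), (3, 8, 2), (4, 2, 0), (6, 1, 0), (6, 5, 3), (6, 7, 4)]


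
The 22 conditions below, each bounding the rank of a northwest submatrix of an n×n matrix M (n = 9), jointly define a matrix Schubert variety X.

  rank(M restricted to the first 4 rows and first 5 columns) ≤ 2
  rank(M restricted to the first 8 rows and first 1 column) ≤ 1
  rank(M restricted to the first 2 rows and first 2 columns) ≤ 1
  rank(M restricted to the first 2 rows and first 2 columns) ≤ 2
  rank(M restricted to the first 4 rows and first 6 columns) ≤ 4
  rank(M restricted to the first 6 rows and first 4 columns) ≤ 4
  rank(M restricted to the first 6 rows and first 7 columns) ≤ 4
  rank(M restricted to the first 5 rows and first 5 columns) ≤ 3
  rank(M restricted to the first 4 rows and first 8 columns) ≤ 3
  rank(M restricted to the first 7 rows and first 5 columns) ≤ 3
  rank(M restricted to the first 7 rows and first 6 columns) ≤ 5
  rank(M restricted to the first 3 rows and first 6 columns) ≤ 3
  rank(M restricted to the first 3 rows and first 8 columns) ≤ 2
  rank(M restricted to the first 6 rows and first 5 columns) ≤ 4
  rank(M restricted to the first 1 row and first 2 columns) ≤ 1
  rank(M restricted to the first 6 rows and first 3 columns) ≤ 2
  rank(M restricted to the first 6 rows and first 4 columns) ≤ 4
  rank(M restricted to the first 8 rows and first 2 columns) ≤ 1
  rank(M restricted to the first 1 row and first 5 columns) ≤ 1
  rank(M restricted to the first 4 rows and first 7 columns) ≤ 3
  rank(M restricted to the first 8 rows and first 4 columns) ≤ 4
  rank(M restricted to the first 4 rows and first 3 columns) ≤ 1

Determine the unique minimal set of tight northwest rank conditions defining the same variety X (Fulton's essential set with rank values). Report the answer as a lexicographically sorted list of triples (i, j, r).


Propagating the 22 rank bounds to every northwest block:

  row 1: 1 | 1 | 1 | 1 | 1 | 1 | 1 | 1 | 1
  row 2: 1 | 1 | 1 | 2 | 2 | 2 | 2 | 2 | 2
  row 3: 1 | 1 | 1 | 2 | 2 | 2 | 2 | 2 | 3
  row 4: 1 | 1 | 1 | 2 | 2 | 3 | 3 | 3 | 4
  row 5: 1 | 1 | 2 | 3 | 3 | 4 | 4 | 4 | 5
  row 6: 1 | 1 | 2 | 3 | 3 | 4 | 4 | 5 | 6
  row 7: 1 | 1 | 2 | 3 | 3 | 4 | 5 | 6 | 7
  row 8: 1 | 1 | 2 | 3 | 4 | 5 | 6 | 7 | 8
  row 9: 1 | 2 | 3 | 4 | 5 | 6 | 7 | 8 | 9

reading off 1-entries of Δ²R: w = (1, 4, 9, 6, 3, 8, 7, 5, 2).

Fulton essential set (6 of the 18 Rothe cells):

[(3, 8, 2), (4, 3, 1), (4, 5, 2), (6, 7, 4), (7, 5, 3), (8, 2, 1)]


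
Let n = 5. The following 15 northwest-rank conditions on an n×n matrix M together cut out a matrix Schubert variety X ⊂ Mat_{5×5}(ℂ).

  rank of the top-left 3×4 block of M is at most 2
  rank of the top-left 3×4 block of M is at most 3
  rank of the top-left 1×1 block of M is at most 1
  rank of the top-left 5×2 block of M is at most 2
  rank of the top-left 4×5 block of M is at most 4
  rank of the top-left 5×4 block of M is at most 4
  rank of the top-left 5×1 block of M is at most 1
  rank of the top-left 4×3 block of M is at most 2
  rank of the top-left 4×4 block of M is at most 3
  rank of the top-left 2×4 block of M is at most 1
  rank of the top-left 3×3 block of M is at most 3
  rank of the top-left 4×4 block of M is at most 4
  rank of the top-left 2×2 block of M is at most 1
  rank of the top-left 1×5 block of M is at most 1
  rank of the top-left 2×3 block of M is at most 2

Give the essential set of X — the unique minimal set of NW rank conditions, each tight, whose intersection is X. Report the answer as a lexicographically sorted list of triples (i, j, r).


Propagating the 15 rank bounds to every northwest block:

  R[1]: 1  1  1  1  1
  R[2]: 1  1  1  1  2
  R[3]: 1  2  2  2  3
  R[4]: 1  2  2  3  4
  R[5]: 1  2  3  4  5

second differences of R give the permutation w = (1, 5, 2, 4, 3).

Rothe diagram D(w) (4 cells), 2 SE-corners (essential conditions):

[(2, 4, 1), (4, 3, 2)]


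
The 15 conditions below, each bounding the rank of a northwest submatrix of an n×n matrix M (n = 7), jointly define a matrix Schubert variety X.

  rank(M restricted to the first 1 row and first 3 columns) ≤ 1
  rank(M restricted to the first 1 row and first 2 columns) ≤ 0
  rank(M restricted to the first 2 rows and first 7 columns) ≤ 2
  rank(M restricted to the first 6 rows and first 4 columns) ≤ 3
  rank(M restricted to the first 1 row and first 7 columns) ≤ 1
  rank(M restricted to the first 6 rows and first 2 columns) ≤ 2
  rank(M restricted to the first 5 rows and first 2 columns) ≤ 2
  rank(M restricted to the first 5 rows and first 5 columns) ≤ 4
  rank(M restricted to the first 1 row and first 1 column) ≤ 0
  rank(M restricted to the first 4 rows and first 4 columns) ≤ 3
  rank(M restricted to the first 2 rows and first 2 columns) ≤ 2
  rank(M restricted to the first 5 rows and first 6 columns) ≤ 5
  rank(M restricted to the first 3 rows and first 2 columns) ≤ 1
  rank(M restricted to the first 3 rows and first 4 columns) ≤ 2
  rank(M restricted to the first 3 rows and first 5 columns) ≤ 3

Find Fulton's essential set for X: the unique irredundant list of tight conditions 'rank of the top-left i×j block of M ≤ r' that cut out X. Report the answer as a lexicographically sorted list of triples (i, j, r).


Computing R[i][j] = min implied NW-rank bound (n=7, 15 conditions):

  i=1: 0 | 0 | 1 | 1 | 1 | 1 | 1
  i=2: 1 | 1 | 2 | 2 | 2 | 2 | 2
  i=3: 1 | 1 | 2 | 2 | 3 | 3 | 3
  i=4: 1 | 2 | 3 | 3 | 4 | 4 | 4
  i=5: 1 | 2 | 3 | 3 | 4 | 5 | 5
  i=6: 1 | 2 | 3 | 3 | 4 | 5 | 6
  i=7: 1 | 2 | 3 | 4 | 5 | 6 | 7

so w = (3, 1, 5, 2, 6, 7, 4).

Rothe diagram D(w) (6 cells), 4 SE-corners (essential conditions):

[(1, 2, 0), (3, 2, 1), (3, 4, 2), (6, 4, 3)]


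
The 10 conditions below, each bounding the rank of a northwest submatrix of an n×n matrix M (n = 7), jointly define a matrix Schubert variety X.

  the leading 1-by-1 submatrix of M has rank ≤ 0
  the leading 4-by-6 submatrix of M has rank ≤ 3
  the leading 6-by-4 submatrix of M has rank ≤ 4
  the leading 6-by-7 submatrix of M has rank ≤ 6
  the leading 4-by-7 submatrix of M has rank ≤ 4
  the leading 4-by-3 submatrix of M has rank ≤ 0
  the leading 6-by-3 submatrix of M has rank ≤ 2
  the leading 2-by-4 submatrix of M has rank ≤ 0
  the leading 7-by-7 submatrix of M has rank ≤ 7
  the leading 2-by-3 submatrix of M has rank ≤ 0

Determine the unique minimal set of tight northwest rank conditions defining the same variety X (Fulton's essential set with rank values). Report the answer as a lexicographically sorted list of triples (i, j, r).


The tightest implied rank at each (i,j), from the 10 conditions:

  0 | 0 | 0 | 0 | 1 | 1 | 1
  0 | 0 | 0 | 0 | 1 | 2 | 2
  0 | 0 | 0 | 1 | 2 | 3 | 3
  0 | 0 | 0 | 1 | 2 | 3 | 4
  1 | 1 | 1 | 2 | 3 | 4 | 5
  1 | 2 | 2 | 3 | 4 | 5 | 6
  1 | 2 | 3 | 4 | 5 | 6 | 7

hence w(1..7) = (5, 6, 4, 7, 1, 2, 3).

Rothe diagram D(w) (14 cells), 2 SE-corners (essential conditions):

[(2, 4, 0), (4, 3, 0)]


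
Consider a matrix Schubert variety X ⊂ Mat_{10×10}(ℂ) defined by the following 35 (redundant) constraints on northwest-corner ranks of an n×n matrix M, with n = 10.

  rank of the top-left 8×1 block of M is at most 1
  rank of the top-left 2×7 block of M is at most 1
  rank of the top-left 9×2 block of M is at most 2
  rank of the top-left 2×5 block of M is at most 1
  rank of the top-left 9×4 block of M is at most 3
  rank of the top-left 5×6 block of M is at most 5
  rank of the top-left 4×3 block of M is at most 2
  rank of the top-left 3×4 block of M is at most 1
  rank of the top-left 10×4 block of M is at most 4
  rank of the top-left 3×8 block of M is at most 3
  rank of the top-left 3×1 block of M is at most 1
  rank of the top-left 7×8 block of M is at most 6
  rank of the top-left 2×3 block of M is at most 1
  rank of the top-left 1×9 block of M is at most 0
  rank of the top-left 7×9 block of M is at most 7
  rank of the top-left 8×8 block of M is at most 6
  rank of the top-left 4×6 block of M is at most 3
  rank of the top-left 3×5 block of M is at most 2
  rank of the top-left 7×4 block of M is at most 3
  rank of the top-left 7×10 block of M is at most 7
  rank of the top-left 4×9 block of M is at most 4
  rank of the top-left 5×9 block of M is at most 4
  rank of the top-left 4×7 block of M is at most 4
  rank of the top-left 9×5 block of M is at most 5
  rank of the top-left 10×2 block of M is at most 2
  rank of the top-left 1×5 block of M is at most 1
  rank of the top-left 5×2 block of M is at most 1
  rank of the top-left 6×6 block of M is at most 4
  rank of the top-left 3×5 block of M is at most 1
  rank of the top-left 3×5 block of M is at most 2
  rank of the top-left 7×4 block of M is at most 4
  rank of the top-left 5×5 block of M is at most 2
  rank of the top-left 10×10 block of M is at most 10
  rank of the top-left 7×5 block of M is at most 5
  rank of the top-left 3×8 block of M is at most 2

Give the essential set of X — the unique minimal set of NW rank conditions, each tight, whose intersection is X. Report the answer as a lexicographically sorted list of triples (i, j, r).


Propagating the 35 rank bounds to every northwest block:

  R[1]: 0 0 0 0 0 0 0 0 0 1
  R[2]: 1 1 1 1 1 1 1 1 1 2
  R[3]: 1 1 1 1 1 2 2 2 2 3
  R[4]: 1 1 2 2 2 3 3 3 3 4
  R[5]: 1 1 2 2 2 3 4 4 4 5
  R[6]: 1 2 3 3 3 4 5 5 5 6
  R[7]: 1 2 3 3 4 5 6 6 6 7
  R[8]: 1 2 3 3 4 5 6 6 7 8
  R[9]: 1 2 3 3 4 5 6 7 8 9
  R[10]: 1 2 3 4 5 6 7 8 9 10

reading off 1-entries of Δ²R: w = (10, 1, 6, 3, 7, 2, 5, 9, 8, 4).

|D(w)|=21, |Ess(w)|=6:

[(1, 9, 0), (3, 5, 1), (5, 2, 1), (5, 5, 2), (8, 8, 6), (9, 4, 3)]


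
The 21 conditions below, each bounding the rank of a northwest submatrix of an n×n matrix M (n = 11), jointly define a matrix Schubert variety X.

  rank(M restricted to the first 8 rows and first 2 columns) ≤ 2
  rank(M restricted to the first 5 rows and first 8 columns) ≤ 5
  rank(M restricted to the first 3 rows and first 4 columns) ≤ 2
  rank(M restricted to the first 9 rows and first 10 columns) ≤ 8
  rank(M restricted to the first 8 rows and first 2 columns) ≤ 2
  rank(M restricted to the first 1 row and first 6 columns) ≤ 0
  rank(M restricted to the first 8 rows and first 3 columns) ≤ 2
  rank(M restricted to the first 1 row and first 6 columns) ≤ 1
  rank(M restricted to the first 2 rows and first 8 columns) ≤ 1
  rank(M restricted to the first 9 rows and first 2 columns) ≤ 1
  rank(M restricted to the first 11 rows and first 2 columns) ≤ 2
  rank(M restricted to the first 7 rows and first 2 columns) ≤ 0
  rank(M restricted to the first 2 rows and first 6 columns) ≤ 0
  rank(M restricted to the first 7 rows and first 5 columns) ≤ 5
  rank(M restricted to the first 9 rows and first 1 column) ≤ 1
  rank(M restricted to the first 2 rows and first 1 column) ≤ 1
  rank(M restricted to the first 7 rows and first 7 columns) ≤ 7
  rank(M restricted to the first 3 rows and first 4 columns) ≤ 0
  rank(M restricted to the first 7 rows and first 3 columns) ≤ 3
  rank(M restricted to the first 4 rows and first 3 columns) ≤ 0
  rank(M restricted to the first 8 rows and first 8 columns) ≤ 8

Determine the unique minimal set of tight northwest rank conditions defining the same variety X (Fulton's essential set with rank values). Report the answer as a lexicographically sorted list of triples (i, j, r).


The tightest implied rank at each (i,j), from the 21 conditions:

  i=1: 0 0 0 0 0 0 1 1 1 1 1
  i=2: 0 0 0 0 0 0 1 1 2 2 2
  i=3: 0 0 0 0 1 1 2 2 3 3 3
  i=4: 0 0 0 1 2 2 3 3 4 4 4
  i=5: 0 0 1 2 3 3 4 4 5 5 5
  i=6: 0 0 1 2 3 4 5 5 6 6 6
  i=7: 0 0 1 2 3 4 5 6 7 7 7
  i=8: 1 1 2 3 4 5 6 7 8 8 8
  i=9: 1 1 2 3 4 5 6 7 8 8 9
  i=10: 1 2 3 4 5 6 7 8 9 9 10
  i=11: 1 2 3 4 5 6 7 8 9 10 11

reading off 1-entries of Δ²R: w = (7, 9, 5, 4, 3, 6, 8, 1, 11, 2, 10).

D(w) has 28 cells with 7 SE-corners; essential set:

[(2, 6, 0), (2, 8, 1), (3, 4, 0), (4, 3, 0), (7, 2, 0), (9, 2, 1), (9, 10, 8)]


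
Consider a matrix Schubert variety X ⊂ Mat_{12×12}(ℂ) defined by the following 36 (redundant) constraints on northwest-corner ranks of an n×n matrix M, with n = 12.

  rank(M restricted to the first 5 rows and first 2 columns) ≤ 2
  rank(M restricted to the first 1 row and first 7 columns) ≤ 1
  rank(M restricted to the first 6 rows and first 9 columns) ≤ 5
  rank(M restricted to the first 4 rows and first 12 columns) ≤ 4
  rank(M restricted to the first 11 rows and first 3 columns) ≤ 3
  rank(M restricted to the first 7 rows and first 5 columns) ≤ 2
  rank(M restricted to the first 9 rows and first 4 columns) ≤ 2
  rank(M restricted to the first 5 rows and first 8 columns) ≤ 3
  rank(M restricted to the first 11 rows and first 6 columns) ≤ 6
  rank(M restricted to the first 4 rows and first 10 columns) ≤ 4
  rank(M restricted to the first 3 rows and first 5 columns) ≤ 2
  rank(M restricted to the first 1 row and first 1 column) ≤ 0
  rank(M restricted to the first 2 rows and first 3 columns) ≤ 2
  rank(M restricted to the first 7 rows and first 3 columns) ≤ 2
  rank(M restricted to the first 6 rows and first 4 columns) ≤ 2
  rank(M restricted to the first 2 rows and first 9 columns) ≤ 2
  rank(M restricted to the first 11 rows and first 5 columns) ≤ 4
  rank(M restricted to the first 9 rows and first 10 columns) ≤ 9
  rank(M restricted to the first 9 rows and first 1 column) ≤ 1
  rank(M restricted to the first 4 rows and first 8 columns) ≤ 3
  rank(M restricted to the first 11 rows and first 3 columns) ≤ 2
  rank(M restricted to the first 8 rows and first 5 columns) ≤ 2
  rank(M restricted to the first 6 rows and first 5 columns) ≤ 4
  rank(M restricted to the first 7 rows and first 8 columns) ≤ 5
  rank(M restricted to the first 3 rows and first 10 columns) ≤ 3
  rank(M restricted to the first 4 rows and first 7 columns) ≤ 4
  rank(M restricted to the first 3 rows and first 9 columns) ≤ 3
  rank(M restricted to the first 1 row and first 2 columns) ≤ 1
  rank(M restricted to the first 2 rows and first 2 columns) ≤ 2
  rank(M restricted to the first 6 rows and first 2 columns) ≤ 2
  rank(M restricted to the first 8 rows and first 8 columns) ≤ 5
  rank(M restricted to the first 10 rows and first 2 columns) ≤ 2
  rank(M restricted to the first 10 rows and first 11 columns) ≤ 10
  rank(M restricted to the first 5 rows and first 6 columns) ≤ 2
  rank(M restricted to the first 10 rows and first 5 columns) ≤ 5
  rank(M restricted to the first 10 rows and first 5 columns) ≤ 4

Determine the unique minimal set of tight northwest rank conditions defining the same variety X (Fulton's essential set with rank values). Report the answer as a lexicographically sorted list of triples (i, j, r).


The tightest implied rank at each (i,j), from the 36 conditions:

  0 | 1 | 1 | 1 | 1 | 1 | 1 | 1 | 1 | 1 | 1 | 1
  1 | 2 | 2 | 2 | 2 | 2 | 2 | 2 | 2 | 2 | 2 | 2
  1 | 2 | 2 | 2 | 2 | 2 | 3 | 3 | 3 | 3 | 3 | 3
  1 | 2 | 2 | 2 | 2 | 2 | 3 | 3 | 4 | 4 | 4 | 4
  1 | 2 | 2 | 2 | 2 | 2 | 3 | 3 | 4 | 5 | 5 | 5
  1 | 2 | 2 | 2 | 2 | 3 | 4 | 4 | 5 | 6 | 6 | 6
  1 | 2 | 2 | 2 | 2 | 3 | 4 | 5 | 6 | 7 | 7 | 7
  1 | 2 | 2 | 2 | 2 | 3 | 4 | 5 | 6 | 7 | 8 | 8
  1 | 2 | 2 | 2 | 3 | 4 | 5 | 6 | 7 | 8 | 9 | 9
  1 | 2 | 2 | 3 | 4 | 5 | 6 | 7 | 8 | 9 | 10 | 10
  1 | 2 | 2 | 3 | 4 | 5 | 6 | 7 | 8 | 9 | 10 | 11
  1 | 2 | 3 | 4 | 5 | 6 | 7 | 8 | 9 | 10 | 11 | 12

giving w = (2, 1, 7, 9, 10, 6, 8, 11, 5, 4, 12, 3) via Δ²R.

D(w) has 28 cells with 6 SE-corners; essential set:

[(1, 1, 0), (5, 6, 2), (5, 8, 3), (8, 5, 2), (9, 4, 2), (11, 3, 2)]


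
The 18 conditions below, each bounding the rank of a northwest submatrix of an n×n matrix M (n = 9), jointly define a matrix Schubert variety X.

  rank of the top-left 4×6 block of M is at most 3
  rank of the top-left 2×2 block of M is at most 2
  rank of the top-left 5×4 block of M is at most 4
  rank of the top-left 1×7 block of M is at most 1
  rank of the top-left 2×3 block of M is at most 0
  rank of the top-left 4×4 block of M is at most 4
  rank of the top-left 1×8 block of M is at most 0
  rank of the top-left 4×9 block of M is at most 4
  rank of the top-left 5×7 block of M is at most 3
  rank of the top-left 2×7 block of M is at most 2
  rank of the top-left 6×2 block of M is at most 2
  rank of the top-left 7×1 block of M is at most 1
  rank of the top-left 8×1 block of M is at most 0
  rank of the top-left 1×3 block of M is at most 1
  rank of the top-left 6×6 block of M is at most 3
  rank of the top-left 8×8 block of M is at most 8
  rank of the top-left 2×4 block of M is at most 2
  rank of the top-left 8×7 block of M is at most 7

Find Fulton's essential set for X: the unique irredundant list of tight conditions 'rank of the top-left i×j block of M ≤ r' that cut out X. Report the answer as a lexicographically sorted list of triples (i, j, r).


Propagating the 18 rank bounds to every northwest block:

  row 1: 0  0  0  0  0  0  0  0  1
  row 2: 0  0  0  1  1  1  1  1  2
  row 3: 0  1  1  2  2  2  2  2  3
  row 4: 0  1  2  3  3  3  3  3  4
  row 5: 0  1  2  3  3  3  3  4  5
  row 6: 0  1  2  3  3  3  4  5  6
  row 7: 0  1  2  3  4  4  5  6  7
  row 8: 0  1  2  3  4  5  6  7  8
  row 9: 1  2  3  4  5  6  7  8  9

giving w = (9, 4, 2, 3, 8, 7, 5, 6, 1) via Δ²R.

Rothe diagram D(w) (22 cells), 5 SE-corners (essential conditions):

[(1, 8, 0), (2, 3, 0), (5, 7, 3), (6, 6, 3), (8, 1, 0)]


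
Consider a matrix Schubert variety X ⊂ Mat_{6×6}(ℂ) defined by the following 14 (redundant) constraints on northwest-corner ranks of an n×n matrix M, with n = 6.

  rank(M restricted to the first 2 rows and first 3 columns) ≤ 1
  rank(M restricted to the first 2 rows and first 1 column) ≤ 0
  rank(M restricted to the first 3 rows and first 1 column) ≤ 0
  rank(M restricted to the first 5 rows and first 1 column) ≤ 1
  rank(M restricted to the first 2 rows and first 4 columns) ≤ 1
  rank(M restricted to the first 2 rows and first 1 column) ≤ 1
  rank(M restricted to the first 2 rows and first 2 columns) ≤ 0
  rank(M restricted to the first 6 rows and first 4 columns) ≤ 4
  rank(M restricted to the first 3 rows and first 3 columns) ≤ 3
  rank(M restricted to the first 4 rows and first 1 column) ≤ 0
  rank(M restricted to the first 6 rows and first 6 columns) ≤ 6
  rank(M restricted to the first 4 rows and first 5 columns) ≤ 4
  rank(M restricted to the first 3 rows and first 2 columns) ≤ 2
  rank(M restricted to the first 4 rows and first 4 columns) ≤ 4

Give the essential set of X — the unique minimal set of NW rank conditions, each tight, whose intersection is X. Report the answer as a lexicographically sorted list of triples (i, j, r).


Rank table r_w(6×6) implied by the 14 constraints:

  row 1: 0  0  1  1  1  1
  row 2: 0  0  1  1  2  2
  row 3: 0  1  2  2  3  3
  row 4: 0  1  2  3  4  4
  row 5: 1  2  3  4  5  5
  row 6: 1  2  3  4  5  6

giving w = (3, 5, 2, 4, 1, 6) via Δ²R.

ℓ(w)=7; the 3 essential cells (i,j,r):

[(2, 2, 0), (2, 4, 1), (4, 1, 0)]


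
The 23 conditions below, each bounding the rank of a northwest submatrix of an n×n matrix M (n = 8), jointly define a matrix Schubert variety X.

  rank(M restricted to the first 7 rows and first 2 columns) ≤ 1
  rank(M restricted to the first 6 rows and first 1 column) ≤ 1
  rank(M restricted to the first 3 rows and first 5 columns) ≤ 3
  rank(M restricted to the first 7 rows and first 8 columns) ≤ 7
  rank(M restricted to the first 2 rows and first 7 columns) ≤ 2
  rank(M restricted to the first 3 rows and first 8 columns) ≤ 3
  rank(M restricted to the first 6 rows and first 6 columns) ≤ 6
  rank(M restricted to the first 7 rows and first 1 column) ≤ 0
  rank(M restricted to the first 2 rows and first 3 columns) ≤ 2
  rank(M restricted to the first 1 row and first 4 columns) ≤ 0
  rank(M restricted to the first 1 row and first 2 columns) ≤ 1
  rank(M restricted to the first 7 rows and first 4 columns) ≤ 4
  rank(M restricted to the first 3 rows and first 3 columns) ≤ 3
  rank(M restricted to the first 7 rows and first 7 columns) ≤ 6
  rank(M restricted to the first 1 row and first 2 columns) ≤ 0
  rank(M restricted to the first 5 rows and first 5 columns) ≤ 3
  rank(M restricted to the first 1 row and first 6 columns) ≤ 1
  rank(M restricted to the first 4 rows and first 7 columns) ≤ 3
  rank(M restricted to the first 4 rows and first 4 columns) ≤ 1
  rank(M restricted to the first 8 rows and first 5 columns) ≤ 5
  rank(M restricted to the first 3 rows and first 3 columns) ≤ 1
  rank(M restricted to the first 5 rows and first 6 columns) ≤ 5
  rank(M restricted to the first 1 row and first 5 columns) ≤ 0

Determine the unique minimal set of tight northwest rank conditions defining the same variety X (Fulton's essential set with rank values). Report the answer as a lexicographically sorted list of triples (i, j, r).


Propagating the 23 rank bounds to every northwest block:

  0 0 0 0 0 1 1 1
  0 1 1 1 1 2 2 2
  0 1 1 1 2 3 3 3
  0 1 1 1 2 3 3 4
  0 1 2 2 3 4 4 5
  0 1 2 3 4 5 5 6
  0 1 2 3 4 5 6 7
  1 2 3 4 5 6 7 8

hence w(1..8) = (6, 2, 5, 8, 3, 4, 7, 1).

4 SE-corners of the 16-cell Rothe diagram give Ess(w):

[(1, 5, 0), (4, 4, 1), (4, 7, 3), (7, 1, 0)]


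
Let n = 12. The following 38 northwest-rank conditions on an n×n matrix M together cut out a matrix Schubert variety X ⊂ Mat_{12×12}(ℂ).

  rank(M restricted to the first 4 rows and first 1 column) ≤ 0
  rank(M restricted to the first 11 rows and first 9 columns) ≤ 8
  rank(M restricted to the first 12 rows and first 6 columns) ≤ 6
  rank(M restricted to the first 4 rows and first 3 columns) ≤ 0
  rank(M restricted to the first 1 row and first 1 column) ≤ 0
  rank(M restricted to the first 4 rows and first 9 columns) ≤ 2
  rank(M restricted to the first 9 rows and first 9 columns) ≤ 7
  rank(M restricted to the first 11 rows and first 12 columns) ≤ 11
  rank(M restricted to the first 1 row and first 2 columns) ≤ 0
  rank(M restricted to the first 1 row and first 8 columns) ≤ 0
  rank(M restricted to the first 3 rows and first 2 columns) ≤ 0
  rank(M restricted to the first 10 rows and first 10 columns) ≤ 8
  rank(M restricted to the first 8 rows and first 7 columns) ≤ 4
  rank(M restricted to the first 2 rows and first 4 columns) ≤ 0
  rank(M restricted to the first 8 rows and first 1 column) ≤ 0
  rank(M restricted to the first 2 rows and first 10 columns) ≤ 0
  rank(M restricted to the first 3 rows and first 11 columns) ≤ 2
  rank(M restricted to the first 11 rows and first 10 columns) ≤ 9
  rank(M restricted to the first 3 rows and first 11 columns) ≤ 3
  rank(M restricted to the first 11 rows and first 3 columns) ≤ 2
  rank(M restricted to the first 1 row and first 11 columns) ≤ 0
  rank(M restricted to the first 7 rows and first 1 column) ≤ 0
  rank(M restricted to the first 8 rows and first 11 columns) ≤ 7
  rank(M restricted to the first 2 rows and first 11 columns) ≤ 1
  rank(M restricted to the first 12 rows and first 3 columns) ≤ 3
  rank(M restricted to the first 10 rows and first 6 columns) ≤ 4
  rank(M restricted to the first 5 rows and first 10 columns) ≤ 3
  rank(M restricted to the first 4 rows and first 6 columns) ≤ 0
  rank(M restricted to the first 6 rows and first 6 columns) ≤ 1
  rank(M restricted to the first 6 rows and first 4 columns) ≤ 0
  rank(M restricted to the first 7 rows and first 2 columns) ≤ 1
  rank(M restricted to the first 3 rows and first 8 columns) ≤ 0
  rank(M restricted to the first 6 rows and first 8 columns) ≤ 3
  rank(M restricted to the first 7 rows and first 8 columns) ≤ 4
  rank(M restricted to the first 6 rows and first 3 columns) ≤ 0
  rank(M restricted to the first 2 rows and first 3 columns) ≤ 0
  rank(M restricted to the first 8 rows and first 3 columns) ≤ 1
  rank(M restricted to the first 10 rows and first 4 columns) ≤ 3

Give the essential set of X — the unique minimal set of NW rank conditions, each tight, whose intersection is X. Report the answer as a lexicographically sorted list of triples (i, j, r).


Reconstructing r_w from the 38 given conditions:

  i=1: 0, 0, 0, 0, 0, 0, 0, 0, 0, 0, 0, 1
  i=2: 0, 0, 0, 0, 0, 0, 0, 0, 0, 0, 1, 2
  i=3: 0, 0, 0, 0, 0, 0, 0, 0, 1, 1, 2, 3
  i=4: 0, 0, 0, 0, 0, 0, 1, 1, 2, 2, 3, 4
  i=5: 0, 0, 0, 0, 1, 1, 2, 2, 3, 3, 4, 5
  i=6: 0, 0, 0, 0, 1, 1, 2, 3, 4, 4, 5, 6
  i=7: 0, 1, 1, 1, 2, 2, 3, 4, 5, 5, 6, 7
  i=8: 0, 1, 1, 2, 3, 3, 4, 5, 6, 6, 7, 8
  i=9: 1, 2, 2, 3, 4, 4, 5, 6, 7, 7, 8, 9
  i=10: 1, 2, 2, 3, 4, 4, 5, 6, 7, 8, 9, 10
  i=11: 1, 2, 2, 3, 4, 5, 6, 7, 8, 9, 10, 11
  i=12: 1, 2, 3, 4, 5, 6, 7, 8, 9, 10, 11, 12

the unique w with this rank table is (12, 11, 9, 7, 5, 8, 2, 4, 1, 10, 6, 3).

Fulton essential set (10 of the 50 Rothe cells):

[(1, 11, 0), (2, 10, 0), (3, 8, 0), (4, 6, 0), (6, 4, 0), (6, 6, 1), (8, 1, 0), (8, 3, 1), (10, 6, 4), (11, 3, 2)]


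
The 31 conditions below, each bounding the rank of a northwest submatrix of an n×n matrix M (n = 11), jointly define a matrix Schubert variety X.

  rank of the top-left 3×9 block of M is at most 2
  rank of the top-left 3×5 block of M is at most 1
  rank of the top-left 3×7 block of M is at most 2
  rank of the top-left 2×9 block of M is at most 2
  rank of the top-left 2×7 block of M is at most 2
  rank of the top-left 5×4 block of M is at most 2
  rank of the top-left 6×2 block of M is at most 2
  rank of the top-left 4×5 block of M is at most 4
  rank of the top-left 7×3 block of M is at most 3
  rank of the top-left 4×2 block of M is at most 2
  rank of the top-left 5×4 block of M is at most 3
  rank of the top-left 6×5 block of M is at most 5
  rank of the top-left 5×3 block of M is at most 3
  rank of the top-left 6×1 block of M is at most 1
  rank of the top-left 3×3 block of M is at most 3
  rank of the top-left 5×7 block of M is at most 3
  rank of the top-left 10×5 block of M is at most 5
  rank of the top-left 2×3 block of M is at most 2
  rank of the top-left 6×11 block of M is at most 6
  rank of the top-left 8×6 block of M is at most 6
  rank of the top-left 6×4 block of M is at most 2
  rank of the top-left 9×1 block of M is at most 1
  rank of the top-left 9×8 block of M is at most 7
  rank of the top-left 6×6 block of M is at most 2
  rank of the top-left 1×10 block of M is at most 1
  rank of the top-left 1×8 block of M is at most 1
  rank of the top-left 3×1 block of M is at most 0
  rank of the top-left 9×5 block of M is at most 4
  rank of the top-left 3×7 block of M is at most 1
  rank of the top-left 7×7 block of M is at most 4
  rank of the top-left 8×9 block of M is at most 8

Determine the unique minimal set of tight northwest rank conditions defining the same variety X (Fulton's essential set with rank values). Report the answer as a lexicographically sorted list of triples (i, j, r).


Recovering R(i,j) via the rank-extension bound from the 31 conditions:

  R[1]: 0 | 1 | 1 | 1 | 1 | 1 | 1 | 1 | 1 | 1 | 1
  R[2]: 0 | 1 | 1 | 1 | 1 | 1 | 1 | 2 | 2 | 2 | 2
  R[3]: 0 | 1 | 1 | 1 | 1 | 1 | 1 | 2 | 2 | 3 | 3
  R[4]: 1 | 2 | 2 | 2 | 2 | 2 | 2 | 3 | 3 | 4 | 4
  R[5]: 1 | 2 | 2 | 2 | 2 | 2 | 3 | 4 | 4 | 5 | 5
  R[6]: 1 | 2 | 2 | 2 | 2 | 2 | 3 | 4 | 5 | 6 | 6
  R[7]: 1 | 2 | 3 | 3 | 3 | 3 | 4 | 5 | 6 | 7 | 7
  R[8]: 1 | 2 | 3 | 4 | 4 | 4 | 5 | 6 | 7 | 8 | 8
  R[9]: 1 | 2 | 3 | 4 | 4 | 5 | 6 | 7 | 8 | 9 | 9
  R[10]: 1 | 2 | 3 | 4 | 5 | 6 | 7 | 8 | 9 | 10 | 10
  R[11]: 1 | 2 | 3 | 4 | 5 | 6 | 7 | 8 | 9 | 10 | 11

giving w = (2, 8, 10, 1, 7, 9, 3, 4, 6, 5, 11) via Δ²R.

D(w) has 23 cells with 5 SE-corners; essential set:

[(3, 1, 0), (3, 7, 1), (3, 9, 2), (6, 6, 2), (9, 5, 4)]


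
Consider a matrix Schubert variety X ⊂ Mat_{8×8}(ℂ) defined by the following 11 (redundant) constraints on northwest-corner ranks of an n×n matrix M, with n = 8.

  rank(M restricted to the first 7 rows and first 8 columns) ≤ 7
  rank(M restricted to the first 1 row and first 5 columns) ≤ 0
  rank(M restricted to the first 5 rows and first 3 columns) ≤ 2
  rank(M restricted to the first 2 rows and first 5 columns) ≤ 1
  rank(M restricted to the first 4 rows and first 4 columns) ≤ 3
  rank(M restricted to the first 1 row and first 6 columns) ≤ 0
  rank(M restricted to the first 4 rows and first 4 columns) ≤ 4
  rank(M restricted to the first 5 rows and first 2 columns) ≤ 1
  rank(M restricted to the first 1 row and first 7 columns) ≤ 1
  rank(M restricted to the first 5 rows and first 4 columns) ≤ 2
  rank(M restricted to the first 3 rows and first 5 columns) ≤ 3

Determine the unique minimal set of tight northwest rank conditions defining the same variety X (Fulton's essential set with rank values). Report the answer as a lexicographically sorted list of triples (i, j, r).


The tightest implied rank at each (i,j), from the 11 conditions:

  i=1: 0  0  0  0  0  0  1  1
  i=2: 1  1  1  1  1  1  2  2
  i=3: 1  1  2  2  2  2  3  3
  i=4: 1  1  2  2  3  3  4  4
  i=5: 1  1  2  2  3  4  5  5
  i=6: 1  2  3  3  4  5  6  6
  i=7: 1  2  3  4  5  6  7  7
  i=8: 1  2  3  4  5  6  7  8

the unique w with this rank table is (7, 1, 3, 5, 6, 2, 4, 8).

ℓ(w)=11; the 3 essential cells (i,j,r):

[(1, 6, 0), (5, 2, 1), (5, 4, 2)]


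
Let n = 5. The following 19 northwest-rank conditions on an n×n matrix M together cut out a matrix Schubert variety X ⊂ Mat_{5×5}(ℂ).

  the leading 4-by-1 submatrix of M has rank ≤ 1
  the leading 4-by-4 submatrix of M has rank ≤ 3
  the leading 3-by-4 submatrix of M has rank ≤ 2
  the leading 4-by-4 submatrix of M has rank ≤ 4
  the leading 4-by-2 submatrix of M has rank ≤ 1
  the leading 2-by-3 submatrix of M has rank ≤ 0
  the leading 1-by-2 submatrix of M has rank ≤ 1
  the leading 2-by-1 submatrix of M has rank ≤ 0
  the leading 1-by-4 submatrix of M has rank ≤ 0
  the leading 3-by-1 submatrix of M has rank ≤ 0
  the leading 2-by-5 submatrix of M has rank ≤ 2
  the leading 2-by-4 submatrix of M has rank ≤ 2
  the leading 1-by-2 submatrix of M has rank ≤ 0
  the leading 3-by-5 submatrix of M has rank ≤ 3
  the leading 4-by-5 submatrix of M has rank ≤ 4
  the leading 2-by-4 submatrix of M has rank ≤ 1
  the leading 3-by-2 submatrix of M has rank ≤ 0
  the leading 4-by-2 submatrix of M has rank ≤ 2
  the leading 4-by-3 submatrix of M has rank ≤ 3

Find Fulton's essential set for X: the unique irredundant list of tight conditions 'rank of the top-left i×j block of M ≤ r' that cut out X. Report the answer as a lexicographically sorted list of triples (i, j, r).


The tightest implied rank at each (i,j), from the 19 conditions:

  row 1: 0  0  0  0  1
  row 2: 0  0  0  1  2
  row 3: 0  0  1  2  3
  row 4: 1  1  2  3  4
  row 5: 1  2  3  4  5

giving w = (5, 4, 3, 1, 2) via Δ²R.

Rothe diagram D(w) (9 cells), 3 SE-corners (essential conditions):

[(1, 4, 0), (2, 3, 0), (3, 2, 0)]
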